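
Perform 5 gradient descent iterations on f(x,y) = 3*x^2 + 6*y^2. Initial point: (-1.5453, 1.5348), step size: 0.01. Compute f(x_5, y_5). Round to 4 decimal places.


Gradient descent on f(x,y) = 3*x^2 + 6*y^2.
Starting point: (-1.5453, 1.5348), alpha = 0.01
Step 1: grad_x = 2*3*-1.5453 = -9.2718, grad_y = 2*6*1.5348 = 18.4176
  x_1 = -1.5453 - 0.01*-9.2718 = -1.4526
  y_1 = 1.5348 - 0.01*18.4176 = 1.3506
Step 2: grad_x = 2*3*-1.4526 = -8.7155, grad_y = 2*6*1.3506 = 16.2075
  x_2 = -1.4526 - 0.01*-8.7155 = -1.3654
  y_2 = 1.3506 - 0.01*16.2075 = 1.1885
Step 3: grad_x = 2*3*-1.3654 = -8.1926, grad_y = 2*6*1.1885 = 14.2626
  x_3 = -1.3654 - 0.01*-8.1926 = -1.2835
  y_3 = 1.1885 - 0.01*14.2626 = 1.0459
Step 4: grad_x = 2*3*-1.2835 = -7.701, grad_y = 2*6*1.0459 = 12.5511
  x_4 = -1.2835 - 0.01*-7.701 = -1.2065
  y_4 = 1.0459 - 0.01*12.5511 = 0.9204
Step 5: grad_x = 2*3*-1.2065 = -7.2389, grad_y = 2*6*0.9204 = 11.0449
  x_5 = -1.2065 - 0.01*-7.2389 = -1.1341
  y_5 = 0.9204 - 0.01*11.0449 = 0.81
f(-1.1341, 0.81) = 3*(-1.1341)^2 + 6*0.81^2 = 7.7948


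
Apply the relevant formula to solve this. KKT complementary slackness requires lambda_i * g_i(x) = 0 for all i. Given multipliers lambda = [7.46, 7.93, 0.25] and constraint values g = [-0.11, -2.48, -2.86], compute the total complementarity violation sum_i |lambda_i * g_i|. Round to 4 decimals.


KKT complementary slackness check:
lambda_1 * g_1 = 7.46 * -0.11 = -0.8206
lambda_2 * g_2 = 7.93 * -2.48 = -19.6664
lambda_3 * g_3 = 0.25 * -2.86 = -0.715
Total violation = 0.8206 + 19.6664 + 0.715 = 21.202


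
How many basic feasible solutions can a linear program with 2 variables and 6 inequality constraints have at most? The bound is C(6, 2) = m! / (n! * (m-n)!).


Each vertex corresponds to some choice of n active constraints out of m, so the number of vertices is at most C(m, n) = m! / (n!(m-n)!).
m = 6, n = 2
Numerator: 6 * 5
Denominator: 2! = 2
C(6, 2) = 15


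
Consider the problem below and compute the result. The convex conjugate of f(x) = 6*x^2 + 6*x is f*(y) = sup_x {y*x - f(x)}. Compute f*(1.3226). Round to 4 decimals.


f*(y) = sup_x {y*x - a*x^2 - b*x} = sup_x {(y-b)*x - a*x^2}
FOC: (y - b) - 2a*x = 0 => x* = (y - b)/(2a)
x* = (1.3226 - 6)/(2*6) = -0.3898
f*(1.3226) = (y-b)^2/(4a) = (1.3226 - 6)^2/(4*6)
= 21.8781/24 = 0.9116


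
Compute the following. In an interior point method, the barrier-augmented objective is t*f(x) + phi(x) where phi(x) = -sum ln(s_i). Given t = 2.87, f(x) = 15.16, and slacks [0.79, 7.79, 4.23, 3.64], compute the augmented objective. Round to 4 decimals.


Step 1: Compute log-barrier.
ln values: [-0.2357, 2.0528, 1.4422, 1.292]
phi = -(-0.2357 + 2.0528 + 1.4422 + 1.292) = -4.5513
Step 2: Compute augmented objective.
t*f(x) = 2.87*15.16 = 43.5092
Total = 43.5092 - 4.5513 = 38.9579


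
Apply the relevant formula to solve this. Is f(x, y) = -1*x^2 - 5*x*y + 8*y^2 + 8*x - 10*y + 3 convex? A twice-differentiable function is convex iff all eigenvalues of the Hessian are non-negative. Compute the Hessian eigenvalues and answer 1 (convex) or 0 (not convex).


The Hessian of f(x,y) = -1*x^2 - 5*x*y + 8*y^2 + 8*x - 10*y + 3 is:
H = [[-2, -5], [-5, 16]]
Trace = -2 + 16 = 14
Determinant = -2*16 - (-5)^2 = -57
Discriminant = (14)^2 - 4*-57 = 424.0
Eigenvalues: lambda_1 = -3.2956, lambda_2 = 17.2956
The function is not convex.

0


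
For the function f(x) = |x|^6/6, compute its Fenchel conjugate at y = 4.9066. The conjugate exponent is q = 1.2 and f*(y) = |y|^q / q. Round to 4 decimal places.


The conjugate exponent q satisfies 1/p + 1/q = 1.
p = 6, so q = 6/(6 - 1) = 1.2
|y|^q = 4.9066^1.2 = 6.7443
f*(4.9066) = 6.7443 / 1.2 = 5.6202


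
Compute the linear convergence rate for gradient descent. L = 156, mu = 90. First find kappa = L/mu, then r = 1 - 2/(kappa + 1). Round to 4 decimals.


Step 1: Compute the condition number.
kappa = L/mu = 156/90 = 1.7333
Step 2: Compute the convergence rate.
r = 1 - 2/(kappa + 1) = 1 - 2*mu/(L + mu) = (L - mu)/(L + mu) = 66/246 = 0.2683


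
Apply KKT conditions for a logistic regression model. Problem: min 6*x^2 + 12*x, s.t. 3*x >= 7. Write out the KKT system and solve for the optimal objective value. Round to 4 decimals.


Step 1: Try lambda = 0 (constraint inactive).
x_unc = -12/(2*6) = -1.0
Check: 3*-1.0 = -3.0 < 7 -- violated!
Step 2: Constraint must be active: 3*x = 7
x* = 7/3 = 2.3333 (rounded; the exact value 7/3 is used below)
lambda = (2*6*(7/3) + 12)/3 = 13.3333
Step 3: Compute optimal value.
f(x*) = 6*(7/3)^2 + 12*(7/3) = 60.6667


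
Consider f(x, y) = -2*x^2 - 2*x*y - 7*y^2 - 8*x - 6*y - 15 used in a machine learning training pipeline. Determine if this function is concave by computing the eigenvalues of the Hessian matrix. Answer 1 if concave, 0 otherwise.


The Hessian of f(x,y) = -2*x^2 - 2*x*y - 7*y^2 - 8*x - 6*y - 15 is:
H = [[-4, -2], [-2, -14]]
Trace = -4 - 14 = -18
Determinant = -4*-14 - (-2)^2 = 52
Discriminant = (-18)^2 - 4*52 = 116.0
Eigenvalues: lambda_1 = -14.3852, lambda_2 = -3.6148
The function is concave.

1


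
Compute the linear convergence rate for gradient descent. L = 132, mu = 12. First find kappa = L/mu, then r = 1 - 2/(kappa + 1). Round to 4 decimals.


Step 1: Compute the condition number.
kappa = L/mu = 132/12 = 11.0
Step 2: Compute the convergence rate.
r = 1 - 2/(kappa + 1) = 1 - 2*mu/(L + mu) = (L - mu)/(L + mu) = 120/144 = 0.8333


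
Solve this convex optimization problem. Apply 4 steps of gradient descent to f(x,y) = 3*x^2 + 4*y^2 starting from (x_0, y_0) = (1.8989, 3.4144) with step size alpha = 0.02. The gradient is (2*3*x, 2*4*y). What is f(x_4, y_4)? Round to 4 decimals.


Gradient descent on f(x,y) = 3*x^2 + 4*y^2.
Starting point: (1.8989, 3.4144), alpha = 0.02
Step 1: grad_x = 2*3*1.8989 = 11.3934, grad_y = 2*4*3.4144 = 27.3152
  x_1 = 1.8989 - 0.02*11.3934 = 1.671
  y_1 = 3.4144 - 0.02*27.3152 = 2.8681
Step 2: grad_x = 2*3*1.671 = 10.0262, grad_y = 2*4*2.8681 = 22.9448
  x_2 = 1.671 - 0.02*10.0262 = 1.4705
  y_2 = 2.8681 - 0.02*22.9448 = 2.4092
Step 3: grad_x = 2*3*1.4705 = 8.823, grad_y = 2*4*2.4092 = 19.2736
  x_3 = 1.4705 - 0.02*8.823 = 1.294
  y_3 = 2.4092 - 0.02*19.2736 = 2.0237
Step 4: grad_x = 2*3*1.294 = 7.7643, grad_y = 2*4*2.0237 = 16.1898
  x_4 = 1.294 - 0.02*7.7643 = 1.1388
  y_4 = 2.0237 - 0.02*16.1898 = 1.6999
f(1.1388, 1.6999) = 3*1.1388^2 + 4*1.6999^2 = 15.4494


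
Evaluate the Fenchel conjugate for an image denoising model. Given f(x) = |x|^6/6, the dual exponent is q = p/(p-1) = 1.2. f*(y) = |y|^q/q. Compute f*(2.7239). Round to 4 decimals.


The conjugate exponent q satisfies 1/p + 1/q = 1.
p = 6, so q = 6/(6 - 1) = 1.2
|y|^q = 2.7239^1.2 = 3.3284
f*(2.7239) = 3.3284 / 1.2 = 2.7736


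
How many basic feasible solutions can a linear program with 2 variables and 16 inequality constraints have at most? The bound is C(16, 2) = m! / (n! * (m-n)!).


Each vertex corresponds to some choice of n active constraints out of m, so the number of vertices is at most C(m, n) = m! / (n!(m-n)!).
m = 16, n = 2
Numerator: 16 * 15
Denominator: 2! = 2
C(16, 2) = 120


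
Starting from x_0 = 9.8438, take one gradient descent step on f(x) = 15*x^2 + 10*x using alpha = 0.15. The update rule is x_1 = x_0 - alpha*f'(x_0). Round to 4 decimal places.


We compute the gradient at x_0 and apply the update.
f'(x) = 30*x + 10
f'(9.8438) = 30*9.8438 + 10 = 305.314
x_1 = 9.8438 - 0.15*305.314 = -35.9533


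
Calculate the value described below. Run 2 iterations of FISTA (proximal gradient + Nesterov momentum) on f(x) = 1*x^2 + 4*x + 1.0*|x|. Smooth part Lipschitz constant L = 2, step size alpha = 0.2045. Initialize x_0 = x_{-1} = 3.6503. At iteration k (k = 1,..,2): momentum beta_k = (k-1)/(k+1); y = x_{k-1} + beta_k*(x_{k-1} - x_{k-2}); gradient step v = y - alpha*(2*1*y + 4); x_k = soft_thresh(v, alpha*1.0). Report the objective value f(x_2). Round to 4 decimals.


FISTA on f(x) = 1*x^2 + 4*x + 1.0*|x|
L = 2, alpha = 0.2045
Iteration 1: beta = 0.0, y = 3.6503 + 0.0*(3.6503 - 3.6503) = 3.6503
  grad(y) = 11.3006, v = y - alpha*grad = 1.3393
  prox(v) = soft_thresh(1.3393, 0.2045) = 1.1348
Iteration 2: beta = 0.3333, y = 1.1348 + 0.3333*(1.1348 - 3.6503) = 0.2963
  grad(y) = 4.5927, v = y - alpha*grad = -0.6429
  prox(v) = soft_thresh(-0.6429, 0.2045) = -0.4384
f(x_2) = 1*(-0.4384)^2 + 4*(-0.4384) + 1.0*|-0.4384| = -1.1229


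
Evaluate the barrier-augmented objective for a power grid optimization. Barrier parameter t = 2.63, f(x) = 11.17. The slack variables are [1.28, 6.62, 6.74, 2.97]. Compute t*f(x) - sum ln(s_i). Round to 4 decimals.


Step 1: Compute log-barrier.
ln values: [0.2469, 1.8901, 1.9081, 1.0886]
phi = -(0.2469 + 1.8901 + 1.9081 + 1.0886) = -5.1336
Step 2: Compute augmented objective.
t*f(x) = 2.63*11.17 = 29.3771
Total = 29.3771 - 5.1336 = 24.2435


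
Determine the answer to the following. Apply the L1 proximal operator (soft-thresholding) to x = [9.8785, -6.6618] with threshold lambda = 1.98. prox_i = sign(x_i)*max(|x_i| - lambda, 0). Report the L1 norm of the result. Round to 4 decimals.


Soft-thresholding with lambda = 1.98:
prox(9.8785) = sign(9.8785)*max(|9.8785| - 1.98, 0) = 7.8985
prox(-6.6618) = sign(-6.6618)*max(|-6.6618| - 1.98, 0) = -4.6818
prox(x) = [7.8985, -4.6818]
||prox(x)||_1 = 7.8985 + 4.6818 = 12.5803


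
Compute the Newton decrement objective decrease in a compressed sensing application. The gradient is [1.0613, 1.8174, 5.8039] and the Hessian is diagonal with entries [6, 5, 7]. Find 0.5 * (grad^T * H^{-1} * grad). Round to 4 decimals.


Step 1: H is diagonal, so H^(-1) * g = [0.1769, 0.3635, 0.8291].
Step 2: g^T H^(-1) g = sum_i g_i^2 / H_ii
  = (1.0613)^2/6 + (1.8174)^2/5 + (5.8039)^2/7
  = 0.1877 + 0.6606 + 4.8122 = 5.6605
Step 3: Objective decrease = 0.5 * g^T H^(-1) g = 2.8302


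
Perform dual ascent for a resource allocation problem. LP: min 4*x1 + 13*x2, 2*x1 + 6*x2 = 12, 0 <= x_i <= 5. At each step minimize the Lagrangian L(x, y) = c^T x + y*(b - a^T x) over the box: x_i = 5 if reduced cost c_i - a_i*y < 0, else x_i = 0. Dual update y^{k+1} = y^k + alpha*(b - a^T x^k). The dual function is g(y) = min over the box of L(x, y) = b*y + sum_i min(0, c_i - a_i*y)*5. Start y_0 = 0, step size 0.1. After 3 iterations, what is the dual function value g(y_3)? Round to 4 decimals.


Dual ascent for LP: min 4*x1 + 13*x2, 2*x1 + 6*x2 = 12, 0 <= x_i <= 5
Step 1: y^k = 0.0, reduced costs: (4.0, 13.0)
  x^k = (0.0, 0.0), subgradient = b - a^T x = 12.0
  y^{k+1} = 0.0 + 0.1*12.0 = 1.2
Step 2: y^k = 1.2, reduced costs: (1.6, 5.8)
  x^k = (0.0, 0.0), subgradient = b - a^T x = 12.0
  y^{k+1} = 1.2 + 0.1*12.0 = 2.4
Step 3: y^k = 2.4, reduced costs: (-0.8, -1.4)
  x^k = (5.0, 5.0), subgradient = b - a^T x = -28.0
  y^{k+1} = 2.4 + 0.1*-28.0 = -0.4
Dual objective at y_3 = -0.4: reduced costs (4.8, 15.4), box minimizer x = (0.0, 0.0)
g(y_3) = b*y + (c1 - a1*y)*x1 + (c2 - a2*y)*x2 = 12*(-0.4) + 4.8*0.0 + 15.4*0.0 = -4.8 + 0.0 + 0.0 = -4.8


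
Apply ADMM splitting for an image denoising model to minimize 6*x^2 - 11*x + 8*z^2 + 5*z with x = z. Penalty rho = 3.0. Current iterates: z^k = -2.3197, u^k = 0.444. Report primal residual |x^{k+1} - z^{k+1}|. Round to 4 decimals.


ADMM iteration with rho = 3.0, z^k = -2.3197, u^k = 0.444
Step 1: x-update.
Minimize 6*x^2 - 11*x + (3.0/2)*(x + 2.3197 + 0.444)^2
FOC: (2*6 + 3.0)*x = 11 + 3.0*(-2.3197 - 0.444)
x^{k+1} = 0.1806
Step 2: z-update.
Minimize 8*z^2 + 5*z + (3.0/2)*(0.1806 - z + 0.444)^2
FOC: (2*8 + 3.0)*z = -5 + 3.0*(0.1806 + 0.444)
z^{k+1} = -0.1645
Step 3: u-update.
u^{k+1} = 0.444 + 0.1806 + 0.1645 = 0.7891
Step 4: Primal residual = |0.1806 + 0.1645| = 0.3451


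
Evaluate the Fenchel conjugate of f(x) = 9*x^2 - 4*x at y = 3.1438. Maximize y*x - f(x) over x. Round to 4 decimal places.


f*(y) = sup_x {y*x - a*x^2 - b*x} = sup_x {(y-b)*x - a*x^2}
FOC: (y - b) - 2a*x = 0 => x* = (y - b)/(2a)
x* = (3.1438 + 4)/(2*9) = 0.3969
f*(3.1438) = (y-b)^2/(4a) = (3.1438 + 4)^2/(4*9)
= 51.0339/36 = 1.4176


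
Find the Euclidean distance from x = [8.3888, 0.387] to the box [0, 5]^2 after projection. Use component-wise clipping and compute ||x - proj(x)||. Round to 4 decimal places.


Project each component onto [0, 5].
clip(8.3888) = 5.0, clip(0.387) = 0.387
Projection = [5.0, 0.387]
Squared diffs: [11.484, 0.0]
Distance = sqrt(11.484) = 3.3888


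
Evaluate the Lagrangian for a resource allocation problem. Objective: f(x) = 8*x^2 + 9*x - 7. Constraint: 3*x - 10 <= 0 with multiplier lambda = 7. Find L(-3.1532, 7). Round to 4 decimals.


Step 1: Evaluate f(x).
f(-3.1532) = 8*(-3.1532)^2 + 9*(-3.1532) - 7 = 44.1626
Step 2: Evaluate g(x).
g(-3.1532) = 3*-3.1532 - 10 = -19.4596
Step 3: Compute Lagrangian.
L = 44.1626 + 7*-19.4596 = -92.0546


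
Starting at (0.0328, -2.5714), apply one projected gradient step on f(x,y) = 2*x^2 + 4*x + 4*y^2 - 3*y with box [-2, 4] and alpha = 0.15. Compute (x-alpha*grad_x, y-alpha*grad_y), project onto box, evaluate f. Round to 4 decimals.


Step 1: Compute gradient at (0.0328, -2.5714).
grad_x = 2*2*0.0328 + 4 = 4.1312
grad_y = 2*4*-2.5714 - 3 = -23.5712
Step 2: Gradient step.
x_raw = 0.0328 - 0.15*4.1312 = -0.5869
y_raw = -2.5714 - 0.15*-23.5712 = 0.9643
Step 3: Project onto [-2, 4].
x_proj = clip(-0.5869) = -0.5869
y_proj = clip(0.9643) = 0.9643
Step 4: Evaluate f.
f(-0.5869, 0.9643) = -0.8322


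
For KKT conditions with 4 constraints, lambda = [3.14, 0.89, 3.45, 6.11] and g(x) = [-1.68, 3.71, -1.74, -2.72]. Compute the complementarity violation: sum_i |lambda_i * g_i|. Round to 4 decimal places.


KKT complementary slackness check:
lambda_1 * g_1 = 3.14 * -1.68 = -5.2752
lambda_2 * g_2 = 0.89 * 3.71 = 3.3019
lambda_3 * g_3 = 3.45 * -1.74 = -6.003
lambda_4 * g_4 = 6.11 * -2.72 = -16.6192
Total violation = 5.2752 + 3.3019 + 6.003 + 16.6192 = 31.1993


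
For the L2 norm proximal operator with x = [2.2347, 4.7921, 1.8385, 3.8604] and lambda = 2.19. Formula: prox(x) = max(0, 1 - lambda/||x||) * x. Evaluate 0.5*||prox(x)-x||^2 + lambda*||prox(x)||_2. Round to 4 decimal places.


Step 1: Compute ||x||.
||x|| = 6.8001
Step 2: Compute scaling factor.
scale = max(0, 1 - 2.19/6.8001) = 0.6779
Step 3: prox(x) = [1.515, 3.2488, 1.2464, 2.6171]
||prox(x)|| = 4.6101
Step 4: Proximal objective.
0.5*||prox-x||^2 = 2.3981
lambda*||prox|| = 10.0961
Total = 12.4941


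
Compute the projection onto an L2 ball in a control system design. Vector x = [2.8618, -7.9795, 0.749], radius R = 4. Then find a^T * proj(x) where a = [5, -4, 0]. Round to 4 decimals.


Step 1: Compute ||x|| (intermediates to 6 decimals).
||x|| = sqrt(2.8618^2 + (-7.9795)^2 + 0.749^2) = 8.510189
Step 2: Project.
Since ||x|| > R, scale = R/||x|| = 4/8.510189 = 0.470025, proj(x) = scale * x
proj(x) = [1.345118, -3.750564, 0.352049]
Step 3: Dot product.
a^T * proj(x) = 5*1.345118 - 4*(-3.750564) + 0*0.352049 = 21.7278


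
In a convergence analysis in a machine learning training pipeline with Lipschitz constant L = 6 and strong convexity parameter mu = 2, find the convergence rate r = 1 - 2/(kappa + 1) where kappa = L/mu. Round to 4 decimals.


Step 1: Compute the condition number.
kappa = L/mu = 6/2 = 3.0
Step 2: Compute the convergence rate.
r = 1 - 2/(kappa + 1) = 1 - 2*mu/(L + mu) = (L - mu)/(L + mu) = 4/8 = 0.5


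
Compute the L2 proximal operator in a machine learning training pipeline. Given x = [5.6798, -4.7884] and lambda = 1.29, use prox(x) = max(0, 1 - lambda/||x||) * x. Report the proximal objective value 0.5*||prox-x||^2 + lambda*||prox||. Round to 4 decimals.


Step 1: Compute ||x||.
||x|| = 7.4289
Step 2: Compute scaling factor.
scale = max(0, 1 - 1.29/7.4289) = 0.8264
Step 3: prox(x) = [4.6935, -3.9569]
||prox(x)|| = 6.1389
Step 4: Proximal objective.
0.5*||prox-x||^2 = 0.8321
lambda*||prox|| = 7.9192
Total = 8.7513


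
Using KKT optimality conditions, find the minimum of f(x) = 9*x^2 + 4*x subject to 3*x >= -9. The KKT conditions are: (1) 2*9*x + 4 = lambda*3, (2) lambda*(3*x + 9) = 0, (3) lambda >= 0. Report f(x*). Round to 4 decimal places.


Step 1: Try lambda = 0 (constraint inactive).
Stationarity: 2*9*x + 4 = 0
x* = -4/(2*9) = -2/9 = -0.2222 (rounded; the exact value -2/9 is used below)
Check constraint: 3*-0.2222 = -0.6666 >= -9 -- satisfied.
Step 2: Compute optimal value.
f(x*) = 9*(-2/9)^2 + 4*(-2/9) = -0.4444


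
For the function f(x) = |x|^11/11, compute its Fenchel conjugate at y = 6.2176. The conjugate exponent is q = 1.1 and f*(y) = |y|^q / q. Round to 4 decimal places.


The conjugate exponent q satisfies 1/p + 1/q = 1.
p = 11, so q = 11/(11 - 1) = 1.1
|y|^q = 6.2176^1.1 = 7.4642
f*(6.2176) = 7.4642 / 1.1 = 6.7857


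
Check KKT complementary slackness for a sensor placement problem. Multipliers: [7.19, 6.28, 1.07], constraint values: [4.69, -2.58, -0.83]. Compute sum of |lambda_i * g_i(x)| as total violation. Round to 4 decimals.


KKT complementary slackness check:
lambda_1 * g_1 = 7.19 * 4.69 = 33.7211
lambda_2 * g_2 = 6.28 * -2.58 = -16.2024
lambda_3 * g_3 = 1.07 * -0.83 = -0.8881
Total violation = 33.7211 + 16.2024 + 0.8881 = 50.8116


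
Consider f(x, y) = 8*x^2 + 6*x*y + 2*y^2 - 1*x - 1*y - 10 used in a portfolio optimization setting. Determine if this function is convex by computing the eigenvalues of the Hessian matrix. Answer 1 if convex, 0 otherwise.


The Hessian of f(x,y) = 8*x^2 + 6*x*y + 2*y^2 - 1*x - 1*y - 10 is:
H = [[16, 6], [6, 4]]
Trace = 16 + 4 = 20
Determinant = 16*4 - (6)^2 = 28
Discriminant = (20)^2 - 4*28 = 288.0
Eigenvalues: lambda_1 = 1.5147, lambda_2 = 18.4853
The function is convex.

1


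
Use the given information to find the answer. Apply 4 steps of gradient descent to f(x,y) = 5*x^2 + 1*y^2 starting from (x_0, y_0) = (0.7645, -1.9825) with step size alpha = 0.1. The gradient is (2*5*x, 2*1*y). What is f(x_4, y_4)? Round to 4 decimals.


Gradient descent on f(x,y) = 5*x^2 + 1*y^2.
Starting point: (0.7645, -1.9825), alpha = 0.1
Step 1: grad_x = 2*5*0.7645 = 7.645, grad_y = 2*1*-1.9825 = -3.965
  x_1 = 0.7645 - 0.1*7.645 = 0.0
  y_1 = -1.9825 - 0.1*-3.965 = -1.586
Step 2: grad_x = 2*5*0.0 = 0.0, grad_y = 2*1*-1.586 = -3.172
  x_2 = 0.0 - 0.1*0.0 = 0.0
  y_2 = -1.586 - 0.1*-3.172 = -1.2688
Step 3: grad_x = 2*5*0.0 = 0.0, grad_y = 2*1*-1.2688 = -2.5376
  x_3 = 0.0 - 0.1*0.0 = 0.0
  y_3 = -1.2688 - 0.1*-2.5376 = -1.015
Step 4: grad_x = 2*5*0.0 = 0.0, grad_y = 2*1*-1.015 = -2.0301
  x_4 = 0.0 - 0.1*0.0 = 0.0
  y_4 = -1.015 - 0.1*-2.0301 = -0.812
f(0.0, -0.812) = 5*0.0^2 + 1*(-0.812)^2 = 0.6594


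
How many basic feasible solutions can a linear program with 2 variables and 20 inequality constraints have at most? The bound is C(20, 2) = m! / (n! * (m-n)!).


Each vertex corresponds to some choice of n active constraints out of m, so the number of vertices is at most C(m, n) = m! / (n!(m-n)!).
m = 20, n = 2
Numerator: 20 * 19
Denominator: 2! = 2
C(20, 2) = 190


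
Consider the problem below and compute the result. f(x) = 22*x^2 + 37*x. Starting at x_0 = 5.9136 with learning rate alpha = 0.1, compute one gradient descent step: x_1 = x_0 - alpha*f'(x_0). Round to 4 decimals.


We compute the gradient at x_0 and apply the update.
f'(x) = 44*x + 37
f'(5.9136) = 44*5.9136 + 37 = 297.1984
x_1 = 5.9136 - 0.1*297.1984 = -23.8062


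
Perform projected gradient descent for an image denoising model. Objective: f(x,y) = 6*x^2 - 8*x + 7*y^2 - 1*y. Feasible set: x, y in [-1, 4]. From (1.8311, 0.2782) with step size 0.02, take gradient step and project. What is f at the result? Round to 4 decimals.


Step 1: Compute gradient at (1.8311, 0.2782).
grad_x = 2*6*1.8311 - 8 = 13.9732
grad_y = 2*7*0.2782 - 1 = 2.8948
Step 2: Gradient step.
x_raw = 1.8311 - 0.02*13.9732 = 1.5516
y_raw = 0.2782 - 0.02*2.8948 = 0.2203
Step 3: Project onto [-1, 4].
x_proj = clip(1.5516) = 1.5516
y_proj = clip(0.2203) = 0.2203
Step 4: Evaluate f.
f(1.5516, 0.2203) = 2.1518


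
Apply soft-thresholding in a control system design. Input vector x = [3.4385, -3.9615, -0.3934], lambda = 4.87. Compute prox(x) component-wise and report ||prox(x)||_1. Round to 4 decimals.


Soft-thresholding with lambda = 4.87:
prox(3.4385) = sign(3.4385)*max(|3.4385| - 4.87, 0) = 0.0
prox(-3.9615) = sign(-3.9615)*max(|-3.9615| - 4.87, 0) = 0.0
prox(-0.3934) = sign(-0.3934)*max(|-0.3934| - 4.87, 0) = 0.0
prox(x) = [0.0, 0.0, 0.0]
||prox(x)||_1 = 0.0 + 0.0 + 0.0 = 0.0


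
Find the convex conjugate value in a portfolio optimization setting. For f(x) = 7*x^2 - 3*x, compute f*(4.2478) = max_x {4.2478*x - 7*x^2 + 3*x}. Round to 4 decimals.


f*(y) = sup_x {y*x - a*x^2 - b*x} = sup_x {(y-b)*x - a*x^2}
FOC: (y - b) - 2a*x = 0 => x* = (y - b)/(2a)
x* = (4.2478 + 3)/(2*7) = 0.5177
f*(4.2478) = (y-b)^2/(4a) = (4.2478 + 3)^2/(4*7)
= 52.5306/28 = 1.8761


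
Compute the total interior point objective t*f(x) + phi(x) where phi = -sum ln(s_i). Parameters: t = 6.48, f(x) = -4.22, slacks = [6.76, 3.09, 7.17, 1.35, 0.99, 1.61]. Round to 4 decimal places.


Step 1: Compute log-barrier.
ln values: [1.911, 1.1282, 1.9699, 0.3001, -0.0101, 0.4762]
phi = -(1.911 + 1.1282 + 1.9699 + 0.3001 - 0.0101 + 0.4762) = -5.7754
Step 2: Compute augmented objective.
t*f(x) = 6.48*-4.22 = -27.3456
Total = -27.3456 - 5.7754 = -33.121


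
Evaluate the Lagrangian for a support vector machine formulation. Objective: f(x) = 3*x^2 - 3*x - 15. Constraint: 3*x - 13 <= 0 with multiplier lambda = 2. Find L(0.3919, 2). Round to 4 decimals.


Step 1: Evaluate f(x).
f(0.3919) = 3*0.3919^2 - 3*0.3919 - 15 = -15.7149
Step 2: Evaluate g(x).
g(0.3919) = 3*0.3919 - 13 = -11.8243
Step 3: Compute Lagrangian.
L = -15.7149 + 2*-11.8243 = -39.3635


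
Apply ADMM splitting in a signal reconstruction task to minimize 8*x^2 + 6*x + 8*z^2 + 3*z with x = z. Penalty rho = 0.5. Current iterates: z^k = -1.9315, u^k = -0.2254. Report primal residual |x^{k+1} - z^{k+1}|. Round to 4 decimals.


ADMM iteration with rho = 0.5, z^k = -1.9315, u^k = -0.2254
Step 1: x-update.
Minimize 8*x^2 + 6*x + (0.5/2)*(x + 1.9315 - 0.2254)^2
FOC: (2*8 + 0.5)*x = -6 + 0.5*(-1.9315 + 0.2254)
x^{k+1} = -0.4153
Step 2: z-update.
Minimize 8*z^2 + 3*z + (0.5/2)*(-0.4153 - z - 0.2254)^2
FOC: (2*8 + 0.5)*z = -3 + 0.5*(-0.4153 - 0.2254)
z^{k+1} = -0.2012
Step 3: u-update.
u^{k+1} = -0.2254 - 0.4153 + 0.2012 = -0.4395
Step 4: Primal residual = |-0.4153 + 0.2012| = 0.2141


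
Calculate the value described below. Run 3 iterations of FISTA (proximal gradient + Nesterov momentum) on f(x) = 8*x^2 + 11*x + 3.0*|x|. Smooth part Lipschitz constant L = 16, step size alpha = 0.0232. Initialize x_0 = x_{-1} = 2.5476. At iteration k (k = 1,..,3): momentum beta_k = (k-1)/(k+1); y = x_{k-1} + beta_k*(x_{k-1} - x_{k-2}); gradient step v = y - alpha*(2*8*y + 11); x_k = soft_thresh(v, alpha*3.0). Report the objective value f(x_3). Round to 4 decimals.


FISTA on f(x) = 8*x^2 + 11*x + 3.0*|x|
L = 16, alpha = 0.0232
Iteration 1: beta = 0.0, y = 2.5476 + 0.0*(2.5476 - 2.5476) = 2.5476
  grad(y) = 51.7616, v = y - alpha*grad = 1.3467
  prox(v) = soft_thresh(1.3467, 0.0696) = 1.2771
Iteration 2: beta = 0.3333, y = 1.2771 + 0.3333*(1.2771 - 2.5476) = 0.8536
  grad(y) = 24.6583, v = y - alpha*grad = 0.2816
  prox(v) = soft_thresh(0.2816, 0.0696) = 0.212
Iteration 3: beta = 0.5, y = 0.212 + 0.5*(0.212 - 1.2771) = -0.3206
  grad(y) = 5.8702, v = y - alpha*grad = -0.4568
  prox(v) = soft_thresh(-0.4568, 0.0696) = -0.3872
f(x_3) = 8*(-0.3872)^2 + 11*(-0.3872) + 3.0*|-0.3872| = -1.8982


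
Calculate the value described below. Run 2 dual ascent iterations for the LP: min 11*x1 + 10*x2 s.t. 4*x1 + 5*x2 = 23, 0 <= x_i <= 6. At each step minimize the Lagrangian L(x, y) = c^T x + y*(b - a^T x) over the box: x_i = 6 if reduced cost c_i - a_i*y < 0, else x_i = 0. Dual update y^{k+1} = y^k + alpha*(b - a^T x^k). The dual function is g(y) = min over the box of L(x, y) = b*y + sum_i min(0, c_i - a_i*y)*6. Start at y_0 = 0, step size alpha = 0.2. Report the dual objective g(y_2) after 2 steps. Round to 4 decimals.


Dual ascent for LP: min 11*x1 + 10*x2, 4*x1 + 5*x2 = 23, 0 <= x_i <= 6
Step 1: y^k = 0.0, reduced costs: (11.0, 10.0)
  x^k = (0.0, 0.0), subgradient = b - a^T x = 23.0
  y^{k+1} = 0.0 + 0.2*23.0 = 4.6
Step 2: y^k = 4.6, reduced costs: (-7.4, -13.0)
  x^k = (6.0, 6.0), subgradient = b - a^T x = -31.0
  y^{k+1} = 4.6 + 0.2*-31.0 = -1.6
Dual objective at y_2 = -1.6: reduced costs (17.4, 18.0), box minimizer x = (0.0, 0.0)
g(y_2) = b*y + (c1 - a1*y)*x1 + (c2 - a2*y)*x2 = 23*(-1.6) + 17.4*0.0 + 18.0*0.0 = -36.8 + 0.0 + 0.0 = -36.8


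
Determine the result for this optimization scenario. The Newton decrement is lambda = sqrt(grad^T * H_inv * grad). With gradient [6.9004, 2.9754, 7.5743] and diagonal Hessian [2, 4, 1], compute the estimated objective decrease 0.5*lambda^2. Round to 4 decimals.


Step 1: H is diagonal, so H^(-1) * g = [3.4502, 0.7439, 7.5743].
Step 2: g^T H^(-1) g = sum_i g_i^2 / H_ii
  = (6.9004)^2/2 + (2.9754)^2/4 + (7.5743)^2/1
  = 23.8078 + 2.2133 + 57.37 = 83.391
Step 3: Objective decrease = 0.5 * g^T H^(-1) g = 41.6955


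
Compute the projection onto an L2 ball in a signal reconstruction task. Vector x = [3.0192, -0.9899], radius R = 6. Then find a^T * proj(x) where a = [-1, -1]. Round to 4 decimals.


Step 1: Compute ||x|| (intermediates to 6 decimals).
||x|| = sqrt(3.0192^2 + (-0.9899)^2) = 3.177337
Step 2: Project.
Since ||x|| <= R, proj = x (no scaling needed).
proj(x) = [3.0192, -0.9899]
Step 3: Dot product.
a^T * proj(x) = -1*3.0192 - 1*(-0.9899) = -2.0293


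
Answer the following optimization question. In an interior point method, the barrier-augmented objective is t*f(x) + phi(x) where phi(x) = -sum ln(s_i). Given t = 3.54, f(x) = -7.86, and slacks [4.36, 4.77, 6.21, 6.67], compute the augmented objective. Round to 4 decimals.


Step 1: Compute log-barrier.
ln values: [1.4725, 1.5623, 1.8262, 1.8976]
phi = -(1.4725 + 1.5623 + 1.8262 + 1.8976) = -6.7586
Step 2: Compute augmented objective.
t*f(x) = 3.54*-7.86 = -27.8244
Total = -27.8244 - 6.7586 = -34.583


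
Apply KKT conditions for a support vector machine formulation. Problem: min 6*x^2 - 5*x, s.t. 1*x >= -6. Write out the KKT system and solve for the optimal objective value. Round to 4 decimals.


Step 1: Try lambda = 0 (constraint inactive).
Stationarity: 2*6*x - 5 = 0
x* = 5/(2*6) = 5/12 = 0.4167 (rounded; the exact value 5/12 is used below)
Check constraint: 1*0.4167 = 0.4167 >= -6 -- satisfied.
Step 2: Compute optimal value.
f(x*) = 6*(5/12)^2 - 5*(5/12) = -1.0417


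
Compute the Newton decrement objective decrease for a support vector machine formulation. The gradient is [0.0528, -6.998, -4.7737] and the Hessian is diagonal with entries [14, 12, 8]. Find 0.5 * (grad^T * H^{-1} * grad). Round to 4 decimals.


Step 1: H is diagonal, so H^(-1) * g = [0.0038, -0.5832, -0.5967].
Step 2: g^T H^(-1) g = sum_i g_i^2 / H_ii
  = (0.0528)^2/14 + (-6.998)^2/12 + (-4.7737)^2/8
  = 0.0002 + 4.081 + 2.8485 = 6.9297
Step 3: Objective decrease = 0.5 * g^T H^(-1) g = 3.4649


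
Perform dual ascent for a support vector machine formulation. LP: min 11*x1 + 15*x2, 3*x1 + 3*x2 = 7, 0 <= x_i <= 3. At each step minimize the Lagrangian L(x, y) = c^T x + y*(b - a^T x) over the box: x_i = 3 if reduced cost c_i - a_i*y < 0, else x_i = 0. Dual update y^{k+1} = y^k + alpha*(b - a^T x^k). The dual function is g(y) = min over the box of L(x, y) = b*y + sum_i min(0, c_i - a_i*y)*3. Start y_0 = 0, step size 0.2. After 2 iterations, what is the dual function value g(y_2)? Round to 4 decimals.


Dual ascent for LP: min 11*x1 + 15*x2, 3*x1 + 3*x2 = 7, 0 <= x_i <= 3
Step 1: y^k = 0.0, reduced costs: (11.0, 15.0)
  x^k = (0.0, 0.0), subgradient = b - a^T x = 7.0
  y^{k+1} = 0.0 + 0.2*7.0 = 1.4
Step 2: y^k = 1.4, reduced costs: (6.8, 10.8)
  x^k = (0.0, 0.0), subgradient = b - a^T x = 7.0
  y^{k+1} = 1.4 + 0.2*7.0 = 2.8
Dual objective at y_2 = 2.8: reduced costs (2.6, 6.6), box minimizer x = (0.0, 0.0)
g(y_2) = b*y + (c1 - a1*y)*x1 + (c2 - a2*y)*x2 = 7*2.8 + 2.6*0.0 + 6.6*0.0 = 19.6 + 0.0 + 0.0 = 19.6


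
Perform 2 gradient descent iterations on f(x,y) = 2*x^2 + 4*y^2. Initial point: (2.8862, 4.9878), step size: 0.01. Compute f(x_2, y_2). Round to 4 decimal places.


Gradient descent on f(x,y) = 2*x^2 + 4*y^2.
Starting point: (2.8862, 4.9878), alpha = 0.01
Step 1: grad_x = 2*2*2.8862 = 11.5448, grad_y = 2*4*4.9878 = 39.9024
  x_1 = 2.8862 - 0.01*11.5448 = 2.7708
  y_1 = 4.9878 - 0.01*39.9024 = 4.5888
Step 2: grad_x = 2*2*2.7708 = 11.083, grad_y = 2*4*4.5888 = 36.7102
  x_2 = 2.7708 - 0.01*11.083 = 2.6599
  y_2 = 4.5888 - 0.01*36.7102 = 4.2217
f(2.6599, 4.2217) = 2*2.6599^2 + 4*4.2217^2 = 85.4405


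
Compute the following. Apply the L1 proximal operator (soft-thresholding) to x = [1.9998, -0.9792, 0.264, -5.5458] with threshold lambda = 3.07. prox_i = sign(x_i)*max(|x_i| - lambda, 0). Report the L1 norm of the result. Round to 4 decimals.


Soft-thresholding with lambda = 3.07:
prox(1.9998) = sign(1.9998)*max(|1.9998| - 3.07, 0) = 0.0
prox(-0.9792) = sign(-0.9792)*max(|-0.9792| - 3.07, 0) = 0.0
prox(0.264) = sign(0.264)*max(|0.264| - 3.07, 0) = 0.0
prox(-5.5458) = sign(-5.5458)*max(|-5.5458| - 3.07, 0) = -2.4758
prox(x) = [0.0, 0.0, 0.0, -2.4758]
||prox(x)||_1 = 0.0 + 0.0 + 0.0 + 2.4758 = 2.4758


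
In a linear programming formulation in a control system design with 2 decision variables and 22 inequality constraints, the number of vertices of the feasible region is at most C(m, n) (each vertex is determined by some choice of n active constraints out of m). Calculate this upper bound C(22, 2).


Each vertex corresponds to some choice of n active constraints out of m, so the number of vertices is at most C(m, n) = m! / (n!(m-n)!).
m = 22, n = 2
Numerator: 22 * 21
Denominator: 2! = 2
C(22, 2) = 231


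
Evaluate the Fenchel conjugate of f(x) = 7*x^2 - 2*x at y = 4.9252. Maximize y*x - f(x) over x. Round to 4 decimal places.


f*(y) = sup_x {y*x - a*x^2 - b*x} = sup_x {(y-b)*x - a*x^2}
FOC: (y - b) - 2a*x = 0 => x* = (y - b)/(2a)
x* = (4.9252 + 2)/(2*7) = 0.4947
f*(4.9252) = (y-b)^2/(4a) = (4.9252 + 2)^2/(4*7)
= 47.9584/28 = 1.7128


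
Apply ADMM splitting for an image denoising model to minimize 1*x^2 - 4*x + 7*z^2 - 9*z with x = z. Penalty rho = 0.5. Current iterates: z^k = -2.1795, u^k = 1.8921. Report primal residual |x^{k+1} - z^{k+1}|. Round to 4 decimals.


ADMM iteration with rho = 0.5, z^k = -2.1795, u^k = 1.8921
Step 1: x-update.
Minimize 1*x^2 - 4*x + (0.5/2)*(x + 2.1795 + 1.8921)^2
FOC: (2*1 + 0.5)*x = 4 + 0.5*(-2.1795 - 1.8921)
x^{k+1} = 0.7857
Step 2: z-update.
Minimize 7*z^2 - 9*z + (0.5/2)*(0.7857 - z + 1.8921)^2
FOC: (2*7 + 0.5)*z = 9 + 0.5*(0.7857 + 1.8921)
z^{k+1} = 0.713
Step 3: u-update.
u^{k+1} = 1.8921 + 0.7857 - 0.713 = 1.9648
Step 4: Primal residual = |0.7857 - 0.713| = 0.0727


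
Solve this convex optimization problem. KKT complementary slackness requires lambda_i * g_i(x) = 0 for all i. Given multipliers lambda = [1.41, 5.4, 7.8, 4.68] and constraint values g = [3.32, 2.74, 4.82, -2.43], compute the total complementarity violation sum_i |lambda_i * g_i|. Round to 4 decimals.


KKT complementary slackness check:
lambda_1 * g_1 = 1.41 * 3.32 = 4.6812
lambda_2 * g_2 = 5.4 * 2.74 = 14.796
lambda_3 * g_3 = 7.8 * 4.82 = 37.596
lambda_4 * g_4 = 4.68 * -2.43 = -11.3724
Total violation = 4.6812 + 14.796 + 37.596 + 11.3724 = 68.4456


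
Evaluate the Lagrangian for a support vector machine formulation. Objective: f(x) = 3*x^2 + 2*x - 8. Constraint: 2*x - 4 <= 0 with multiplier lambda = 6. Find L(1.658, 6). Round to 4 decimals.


Step 1: Evaluate f(x).
f(1.658) = 3*1.658^2 + 2*1.658 - 8 = 3.5629
Step 2: Evaluate g(x).
g(1.658) = 2*1.658 - 4 = -0.684
Step 3: Compute Lagrangian.
L = 3.5629 + 6*-0.684 = -0.5411


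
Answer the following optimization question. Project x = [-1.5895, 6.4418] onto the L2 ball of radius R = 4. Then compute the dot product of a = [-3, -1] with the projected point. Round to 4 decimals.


Step 1: Compute ||x|| (intermediates to 6 decimals).
||x|| = sqrt((-1.5895)^2 + 6.4418^2) = 6.635005
Step 2: Project.
Since ||x|| > R, scale = R/||x|| = 4/6.635005 = 0.602863, proj(x) = scale * x
proj(x) = [-0.958251, 3.883523]
Step 3: Dot product.
a^T * proj(x) = -3*(-0.958251) - 1*3.883523 = -1.0088


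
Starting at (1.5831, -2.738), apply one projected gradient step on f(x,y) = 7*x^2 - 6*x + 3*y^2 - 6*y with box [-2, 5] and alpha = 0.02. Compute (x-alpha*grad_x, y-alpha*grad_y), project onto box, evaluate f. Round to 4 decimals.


Step 1: Compute gradient at (1.5831, -2.738).
grad_x = 2*7*1.5831 - 6 = 16.1634
grad_y = 2*3*-2.738 - 6 = -22.428
Step 2: Gradient step.
x_raw = 1.5831 - 0.02*16.1634 = 1.2598
y_raw = -2.738 - 0.02*-22.428 = -2.2894
Step 3: Project onto [-2, 5].
x_proj = clip(1.2598) = 1.2598
y_proj = clip(-2.2894) = -2.0
Step 4: Evaluate f.
f(1.2598, -2.0) = 27.5512


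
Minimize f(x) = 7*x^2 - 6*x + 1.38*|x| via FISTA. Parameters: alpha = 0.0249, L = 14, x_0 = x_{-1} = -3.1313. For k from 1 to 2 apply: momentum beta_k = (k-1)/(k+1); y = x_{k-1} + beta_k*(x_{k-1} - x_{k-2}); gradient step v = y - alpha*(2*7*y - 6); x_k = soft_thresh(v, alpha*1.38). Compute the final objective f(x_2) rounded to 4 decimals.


FISTA on f(x) = 7*x^2 - 6*x + 1.38*|x|
L = 14, alpha = 0.0249
Iteration 1: beta = 0.0, y = -3.1313 + 0.0*(-3.1313 + 3.1313) = -3.1313
  grad(y) = -49.8382, v = y - alpha*grad = -1.8903
  prox(v) = soft_thresh(-1.8903, 0.0344) = -1.856
Iteration 2: beta = 0.3333, y = -1.856 + 0.3333*(-1.856 + 3.1313) = -1.4309
  grad(y) = -26.032, v = y - alpha*grad = -0.7827
  prox(v) = soft_thresh(-0.7827, 0.0344) = -0.7483
f(x_2) = 7*(-0.7483)^2 - 6*(-0.7483) + 1.38*|-0.7483| = 9.4421


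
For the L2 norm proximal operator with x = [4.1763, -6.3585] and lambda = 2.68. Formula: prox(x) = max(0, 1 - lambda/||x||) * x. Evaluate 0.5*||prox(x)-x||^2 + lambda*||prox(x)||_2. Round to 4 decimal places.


Step 1: Compute ||x||.
||x|| = 7.6074
Step 2: Compute scaling factor.
scale = max(0, 1 - 2.68/7.6074) = 0.6477
Step 3: prox(x) = [2.705, -4.1185]
||prox(x)|| = 4.9274
Step 4: Proximal objective.
0.5*||prox-x||^2 = 3.5912
lambda*||prox|| = 13.2054
Total = 16.7965


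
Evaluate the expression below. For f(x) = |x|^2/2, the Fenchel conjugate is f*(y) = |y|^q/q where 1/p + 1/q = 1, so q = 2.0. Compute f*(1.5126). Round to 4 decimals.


The conjugate exponent q satisfies 1/p + 1/q = 1.
p = 2, so q = 2/(2 - 1) = 2.0
|y|^q = 1.5126^2.0 = 2.288
f*(1.5126) = 2.288 / 2.0 = 1.144


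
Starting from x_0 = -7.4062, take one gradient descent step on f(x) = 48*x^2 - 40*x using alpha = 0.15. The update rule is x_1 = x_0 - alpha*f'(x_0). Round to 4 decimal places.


We compute the gradient at x_0 and apply the update.
f'(x) = 96*x - 40
f'(-7.4062) = 96*-7.4062 - 40 = -750.9952
x_1 = -7.4062 - 0.15*-750.9952 = 105.2431


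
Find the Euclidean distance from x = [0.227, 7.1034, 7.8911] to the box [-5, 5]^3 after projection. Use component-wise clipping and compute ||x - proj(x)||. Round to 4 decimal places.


Project each component onto [-5, 5].
clip(0.227) = 0.227, clip(7.1034) = 5.0, clip(7.8911) = 5.0
Projection = [0.227, 5.0, 5.0]
Squared diffs: [0.0, 4.4243, 8.3585]
Distance = sqrt(12.7828) = 3.5753


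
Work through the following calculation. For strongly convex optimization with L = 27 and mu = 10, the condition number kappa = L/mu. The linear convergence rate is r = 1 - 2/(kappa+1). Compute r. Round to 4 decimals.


Step 1: Compute the condition number.
kappa = L/mu = 27/10 = 2.7
Step 2: Compute the convergence rate.
r = 1 - 2/(kappa + 1) = 1 - 2*mu/(L + mu) = (L - mu)/(L + mu) = 17/37 = 0.4595


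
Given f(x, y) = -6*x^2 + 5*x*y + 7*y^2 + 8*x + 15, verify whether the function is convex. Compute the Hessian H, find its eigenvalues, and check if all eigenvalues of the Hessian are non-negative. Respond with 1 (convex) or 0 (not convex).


The Hessian of f(x,y) = -6*x^2 + 5*x*y + 7*y^2 + 8*x + 15 is:
H = [[-12, 5], [5, 14]]
Trace = -12 + 14 = 2
Determinant = -12*14 - (5)^2 = -193
Discriminant = (2)^2 - 4*-193 = 776.0
Eigenvalues: lambda_1 = -12.9284, lambda_2 = 14.9284
The function is not convex.

0


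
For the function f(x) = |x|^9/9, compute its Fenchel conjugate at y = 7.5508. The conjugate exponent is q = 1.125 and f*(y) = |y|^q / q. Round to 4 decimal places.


The conjugate exponent q satisfies 1/p + 1/q = 1.
p = 9, so q = 9/(9 - 1) = 1.125
|y|^q = 7.5508^1.125 = 9.7217
f*(7.5508) = 9.7217 / 1.125 = 8.6415


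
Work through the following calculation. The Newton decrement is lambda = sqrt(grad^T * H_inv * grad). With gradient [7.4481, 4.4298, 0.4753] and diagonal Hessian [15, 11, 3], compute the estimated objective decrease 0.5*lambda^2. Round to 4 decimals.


Step 1: H is diagonal, so H^(-1) * g = [0.4965, 0.4027, 0.1584].
Step 2: g^T H^(-1) g = sum_i g_i^2 / H_ii
  = (7.4481)^2/15 + (4.4298)^2/11 + (0.4753)^2/3
  = 3.6983 + 1.7839 + 0.0753 = 5.5575
Step 3: Objective decrease = 0.5 * g^T H^(-1) g = 2.7788


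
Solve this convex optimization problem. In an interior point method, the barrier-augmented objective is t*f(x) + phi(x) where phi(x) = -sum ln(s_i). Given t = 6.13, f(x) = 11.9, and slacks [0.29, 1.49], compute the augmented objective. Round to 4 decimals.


Step 1: Compute log-barrier.
ln values: [-1.2379, 0.3988]
phi = -(-1.2379 + 0.3988) = 0.8391
Step 2: Compute augmented objective.
t*f(x) = 6.13*11.9 = 72.947
Total = 72.947 + 0.8391 = 73.7861


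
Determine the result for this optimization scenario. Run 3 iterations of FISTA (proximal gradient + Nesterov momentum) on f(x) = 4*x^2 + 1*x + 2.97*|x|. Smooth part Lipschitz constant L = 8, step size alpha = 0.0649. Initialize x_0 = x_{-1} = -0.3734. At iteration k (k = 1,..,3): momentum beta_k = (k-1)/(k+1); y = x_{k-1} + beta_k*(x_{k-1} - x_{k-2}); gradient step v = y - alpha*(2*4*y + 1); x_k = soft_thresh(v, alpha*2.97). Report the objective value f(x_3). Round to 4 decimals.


FISTA on f(x) = 4*x^2 + 1*x + 2.97*|x|
L = 8, alpha = 0.0649
Iteration 1: beta = 0.0, y = -0.3734 + 0.0*(-0.3734 + 0.3734) = -0.3734
  grad(y) = -1.9872, v = y - alpha*grad = -0.2444
  prox(v) = soft_thresh(-0.2444, 0.1928) = -0.0517
Iteration 2: beta = 0.3333, y = -0.0517 + 0.3333*(-0.0517 + 0.3734) = 0.0556
  grad(y) = 1.4445, v = y - alpha*grad = -0.0382
  prox(v) = soft_thresh(-0.0382, 0.1928) = 0.0
Iteration 3: beta = 0.5, y = 0.0 + 0.5*(0.0 + 0.0517) = 0.0258
  grad(y) = 1.2067, v = y - alpha*grad = -0.0525
  prox(v) = soft_thresh(-0.0525, 0.1928) = 0.0
f(x_3) = 4*0.0^2 + 1*0.0 + 2.97*|0.0| = 0.0


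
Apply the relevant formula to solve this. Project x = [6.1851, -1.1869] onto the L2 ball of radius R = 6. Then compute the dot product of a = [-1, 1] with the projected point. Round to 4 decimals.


Step 1: Compute ||x|| (intermediates to 6 decimals).
||x|| = sqrt(6.1851^2 + (-1.1869)^2) = 6.297952
Step 2: Project.
Since ||x|| > R, scale = R/||x|| = 6/6.297952 = 0.952691, proj(x) = scale * x
proj(x) = [5.892489, -1.130749]
Step 3: Dot product.
a^T * proj(x) = -1*5.892489 + 1*(-1.130749) = -7.0232


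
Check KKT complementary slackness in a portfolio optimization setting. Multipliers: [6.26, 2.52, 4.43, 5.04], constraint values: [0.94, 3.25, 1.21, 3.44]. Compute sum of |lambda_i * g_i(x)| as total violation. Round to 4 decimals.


KKT complementary slackness check:
lambda_1 * g_1 = 6.26 * 0.94 = 5.8844
lambda_2 * g_2 = 2.52 * 3.25 = 8.19
lambda_3 * g_3 = 4.43 * 1.21 = 5.3603
lambda_4 * g_4 = 5.04 * 3.44 = 17.3376
Total violation = 5.8844 + 8.19 + 5.3603 + 17.3376 = 36.7723


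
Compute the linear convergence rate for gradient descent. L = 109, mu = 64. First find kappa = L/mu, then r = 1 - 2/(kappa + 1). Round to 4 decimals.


Step 1: Compute the condition number.
kappa = L/mu = 109/64 = 1.7031
Step 2: Compute the convergence rate.
r = 1 - 2/(kappa + 1) = 1 - 2*mu/(L + mu) = (L - mu)/(L + mu) = 45/173 = 0.2601


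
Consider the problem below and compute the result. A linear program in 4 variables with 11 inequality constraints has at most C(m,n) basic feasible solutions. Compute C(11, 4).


Each vertex corresponds to some choice of n active constraints out of m, so the number of vertices is at most C(m, n) = m! / (n!(m-n)!).
m = 11, n = 4
Numerator: 11 * 10 * 9 * 8
Denominator: 4! = 24
C(11, 4) = 330
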